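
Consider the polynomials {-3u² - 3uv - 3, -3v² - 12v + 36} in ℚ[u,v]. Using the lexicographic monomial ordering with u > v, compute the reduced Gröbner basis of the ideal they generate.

G = {u² + uv + 1, v² + 4v - 12}

f_1 = -3u² - 3uv - 3, LT = u².
f_2 = -3v² - 12v + 36, LT = v².

The S-polynomials (S(f_1,f_2)) all reduce to 0 modulo the current basis, so we have a Gröbner basis.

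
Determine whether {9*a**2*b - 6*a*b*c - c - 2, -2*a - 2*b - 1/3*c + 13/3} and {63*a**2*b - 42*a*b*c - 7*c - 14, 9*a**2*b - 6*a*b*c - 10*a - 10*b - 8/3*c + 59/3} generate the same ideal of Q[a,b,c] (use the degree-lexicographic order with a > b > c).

Yes, the ideals are equal.

Since reduced Gröbner bases are canonical representatives of ideals under a given ordering, it suffices to compute and compare them.
Buchberger on the first generating set:
f_1 = 9*a**2*b - 6*a*b*c - c - 2, LT = a**2*b.
f_2 = -2*a - 2*b - 1/3*c + 13/3, LT = a.

S(f_1,f_2): lcm = a**2*b. S = -a*b**2 - 5/6*a*b*c + 13/6*a*b - 1/9*c - 2/9.
  reduce S modulo (f_1, f_2):
  remainder b**3 + b**2*c + 5/36*b*c**2 - 13/3*b**2 - 13/6*b*c + 169/36*b - 1/9*c - 2/9 ≠ 0; add g_3 = b**3 + b**2*c + 5/36*b*c**2 - 13/3*b**2 - 13/6*b*c + 169/36*b - 1/9*c - 2/9 to the basis.

The other S-polynomials (S(f_1,g_3), S(f_2,g_3)) all reduce to 0 modulo the current basis, so we have a Gröbner basis.
Inter-reduce: drop elements whose leading term is divisible by another's, tail-reduce, and make monic.
Reduced Gröbner basis: {b**3 + b**2*c + 5/36*b*c**2 - 13/3*b**2 - 13/6*b*c + 169/36*b - 1/9*c - 2/9, a + b + 1/6*c - 13/6}.

Buchberger on the second generating set:
h_1 = 63*a**2*b - 42*a*b*c - 7*c - 14, LT = a**2*b.
h_2 = 9*a**2*b - 6*a*b*c - 10*a - 10*b - 8/3*c + 59/3, LT = a**2*b.

S(h_1,h_2): lcm = a**2*b. S = 10/9*a + 10/9*b + 5/27*c - 65/27.
  reduce S modulo (h_1, h_2):
  remainder 10/9*a + 10/9*b + 5/27*c - 65/27 ≠ 0; add k_3 = 10/9*a + 10/9*b + 5/27*c - 65/27 to the basis.

S(h_1,k_3): lcm = a**2*b. S = -a*b**2 - 5/6*a*b*c + 13/6*a*b - 1/9*c - 2/9.
  reduce S modulo (h_1, h_2, k_3):
  remainder b**3 + b**2*c + 5/36*b*c**2 - 13/3*b**2 - 13/6*b*c + 169/36*b - 1/9*c - 2/9 ≠ 0; add k_4 = b**3 + b**2*c + 5/36*b*c**2 - 13/3*b**2 - 13/6*b*c + 169/36*b - 1/9*c - 2/9 to the basis.

The other S-polynomials (S(h_2,k_3), S(h_1,k_4), S(h_2,k_4), S(k_3,k_4)) all reduce to 0 modulo the current basis, so we have a Gröbner basis.
Inter-reduce: drop elements whose leading term is divisible by another's, tail-reduce, and make monic.
Reduced Gröbner basis: {b**3 + b**2*c + 5/36*b*c**2 - 13/3*b**2 - 13/6*b*c + 169/36*b - 1/9*c - 2/9, a + b + 1/6*c - 13/6}.

These coincide, so the ideals are equal.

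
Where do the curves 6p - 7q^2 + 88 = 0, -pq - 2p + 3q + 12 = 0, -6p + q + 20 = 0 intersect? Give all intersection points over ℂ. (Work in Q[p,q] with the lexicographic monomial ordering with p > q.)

{(4, 4)}

Compute a lex Gröbner basis by Buchberger's algorithm.
f_1 = 6p - 7q^2 + 88, LT = p.
f_2 = -pq - 2p + 3q + 12, LT = pq.
f_3 = -6p + q + 20, LT = p.

S(f_1,f_2): lcm = pq. S = -2p - 7/6q^3 + 53/3q + 12.
  leading term p: subtract (-1/3)·f_1 from -2p - 7/6q^3 + 53/3q + 12 → -7/6q^3 - 7/3q^2 + 53/3q + 124/3
  leading term q^3: no divisor's leading term divides it; move -7/6q^3 to the remainder.
  leading term q^2: no divisor's leading term divides it; move -7/3q^2 to the remainder.
  leading term q: no divisor's leading term divides it; move 53/3q to the remainder.
  leading term 1: no divisor's leading term divides it; move 124/3 to the remainder.
  remainder -7/6q^3 - 7/3q^2 + 53/3q + 124/3 ≠ 0; add h_4 = -7/6q^3 - 7/3q^2 + 53/3q + 124/3 to the basis.

S(f_1,f_3): lcm = p. S = -7/6q^2 + 1/6q + 18.
  leading term q^2: no divisor's leading term divides it; move -7/6q^2 to the remainder.
  leading term q: no divisor's leading term divides it; move 1/6q to the remainder.
  leading term 1: no divisor's leading term divides it; move 18 to the remainder.
  remainder -7/6q^2 + 1/6q + 18 ≠ 0; add h_5 = -7/6q^2 + 1/6q + 18 to the basis.

S(f_2,f_3): lcm = pq. S = 2p + 1/6q^2 + 1/3q - 12.
  leading term p: subtract (1/3)·f_1 from 2p + 1/6q^2 + 1/3q - 12 → 5/2q^2 + 1/3q - 124/3
  leading term q^2: subtract (-15/7)·h_5 from 5/2q^2 + 1/3q - 124/3 → 29/42q - 58/21
  leading term q: no divisor's leading term divides it; move 29/42q to the remainder.
  leading term 1: no divisor's leading term divides it; move -58/21 to the remainder.
  remainder 29/42q - 58/21 ≠ 0; add h_6 = 29/42q - 58/21 to the basis.

The other S-polynomials (S(f_1,h_4), S(f_2,h_4), S(f_3,h_4), S(f_1,h_5), S(f_2,h_5), S(f_3,h_5), S(h_4,h_5), S(f_1,h_6), S(f_2,h_6), S(f_3,h_6), S(h_4,h_6), S(h_5,h_6)) all reduce to 0 modulo the current basis, so we have a Gröbner basis.
Inter-reduce: drop elements whose leading term is divisible by another's, tail-reduce, and make monic.
Reduced Gröbner basis: {p - 4, q - 4}.

Elimination: the polynomial q - 4 lies in the elimination ideal for q, so q ∈ {4}. For each such q, the remaining basis elements (now univariate) give the rest of the solution.
  q = 4: the earlier basis element becomes p - 4 = 0, giving p = 4 — point (4, 4).
Substituting each solution back into the original system confirms all equations vanish.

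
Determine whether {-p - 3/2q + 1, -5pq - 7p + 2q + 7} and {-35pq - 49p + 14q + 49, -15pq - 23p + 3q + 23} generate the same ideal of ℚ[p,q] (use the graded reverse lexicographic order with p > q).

Since reduced Gröbner bases are canonical representatives of ideals under a given ordering, it suffices to compute and compare them.
Buchberger on the first generating set:
f_1 = -p - 3/2q + 1, LT = p.
f_2 = -5pq - 7p + 2q + 7, LT = pq.

S(f_1,f_2): lcm = pq. S = 3/2q² - 7/5p - ⅗q + 7/5.
  leading term q²: no divisor's leading term divides it; move 3/2q² to the remainder.
  leading term p: subtract (7/5)·f_1 from -7/5p - ⅗q + 7/5 → 3/2q
  leading term q: no divisor's leading term divides it; move 3/2q to the remainder.
  remainder 3/2q² + 3/2q ≠ 0; add g_3 = 3/2q² + 3/2q to the basis.

The other S-polynomials (S(f_1,g_3), S(f_2,g_3)) all reduce to 0 modulo the current basis, so we have a Gröbner basis.
Inter-reduce: drop elements whose leading term is divisible by another's, tail-reduce, and make monic.
Reduced Gröbner basis: {q² + q, p + 3/2q - 1}.

Buchberger on the second generating set:
h_1 = -35pq - 49p + 14q + 49, LT = pq.
h_2 = -15pq - 23p + 3q + 23, LT = pq.

S(h_1,h_2): lcm = pq. S = -2/15p - ⅕q + 2/15.
  leading term p: no divisor's leading term divides it; move -2/15p to the remainder.
  leading term q: no divisor's leading term divides it; move -⅕q to the remainder.
  leading term 1: no divisor's leading term divides it; move 2/15 to the remainder.
  remainder -2/15p - ⅕q + 2/15 ≠ 0; add k_3 = -2/15p - ⅕q + 2/15 to the basis.

S(h_1,k_3): lcm = pq. S = -3/2q² + 7/5p + ⅗q - 7/5.
  leading term q²: no divisor's leading term divides it; move -3/2q² to the remainder.
  leading term p: subtract (-21/2)·k_3 from 7/5p + ⅗q - 7/5 → -3/2q
  leading term q: no divisor's leading term divides it; move -3/2q to the remainder.
  remainder -3/2q² - 3/2q ≠ 0; add k_4 = -3/2q² - 3/2q to the basis.

The other S-polynomials (S(h_2,k_3), S(h_1,k_4), S(h_2,k_4), S(k_3,k_4)) all reduce to 0 modulo the current basis, so we have a Gröbner basis.
Inter-reduce: drop elements whose leading term is divisible by another's, tail-reduce, and make monic.
Reduced Gröbner basis: {q² + q, p + 3/2q - 1}.

Same reduced basis, so the two generating sets span the same ideal.

Yes, the ideals are equal.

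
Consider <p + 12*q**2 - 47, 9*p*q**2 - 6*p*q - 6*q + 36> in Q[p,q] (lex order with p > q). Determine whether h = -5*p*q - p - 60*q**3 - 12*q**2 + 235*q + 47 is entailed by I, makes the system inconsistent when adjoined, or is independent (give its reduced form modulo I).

First compute the reduced Gröbner basis of I by Buchberger's algorithm.
f_1 = p + 12*q**2 - 47, LT = p.
f_2 = 9*p*q**2 - 6*p*q - 6*q + 36, LT = p*q**2.

S(f_1,f_2): lcm = p*q**2. S = 2/3*p*q + 12*q**4 - 47*q**2 + 2/3*q - 4.
  reduce S modulo (f_1, f_2):
  remainder 12*q**4 - 8*q**3 - 47*q**2 + 32*q - 4 ≠ 0; add k_3 = 12*q**4 - 8*q**3 - 47*q**2 + 32*q - 4 to the basis.

The other S-polynomials (S(f_1,k_3), S(f_2,k_3)) all reduce to 0 modulo the current basis, so we have a Gröbner basis.
Inter-reduce: drop elements whose leading term is divisible by another's, tail-reduce, and make monic.
Reduced Gröbner basis: {p + 12*q**2 - 47, q**4 - 2/3*q**3 - 47/12*q**2 + 8/3*q - 1/3}.
Label its elements g_1 = p + 12*q**2 - 47, g_2 = q**4 - 2/3*q**3 - 47/12*q**2 + 8/3*q - 1/3.

Reduce h = -5*p*q - p - 60*q**3 - 12*q**2 + 235*q + 47 modulo G:
  leading term p*q: subtract (-5*q)·g_1 from -5*p*q - p - 60*q**3 - 12*q**2 + 235*q + 47 → -p - 12*q**2 + 47
  leading term p: subtract (-1)·g_1 from -p - 12*q**2 + 47 → 0
  normal form = 0.
Since the normal form is 0, h ∈ I.

-5*p*q - p - 60*q**3 - 12*q**2 + 235*q + 47 lies in I (it reduces to 0).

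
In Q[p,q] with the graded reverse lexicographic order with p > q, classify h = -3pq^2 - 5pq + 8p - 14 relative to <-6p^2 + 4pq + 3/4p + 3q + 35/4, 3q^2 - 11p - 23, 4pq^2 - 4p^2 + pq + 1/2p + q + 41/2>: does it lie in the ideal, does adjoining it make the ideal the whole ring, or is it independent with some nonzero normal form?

-3pq^2 - 5pq + 8p - 14 lies in I (it reduces to 0).

First compute the reduced Gröbner basis of I by Buchberger's algorithm.
f_1 = -6p^2 + 4pq + 3/4p + 3q + 35/4, LT = p^2.
f_2 = 3q^2 - 11p - 23, LT = q^2.
f_3 = 4pq^2 - 4p^2 + pq + 1/2p + q + 41/2, LT = pq^2.

S(f_1,f_3): lcm = p^2q^2. S = -2/3pq^3 + p^3 - 1/4p^2q - 1/8pq^2 - 1/2q^3 - 1/8p^2 - 1/4pq - 35/24q^2 - 41/8p.
  reduce S modulo (f_1, f_2, f_3):
  remainder -82099/7776pq - 14245/576p - 24619/2592q - 417583/15552 ≠ 0; add k_4 = -82099/7776pq - 14245/576p - 24619/2592q - 417583/15552 to the basis.

S(f_2,f_3): lcm = pq^2. S = -8/3p^2 - 1/4pq - 187/24p - 1/4q - 41/8.
  reduce S modulo (f_1, f_2, f_3, k_4):
  remainder -554195/164198p + 39551/164198q - 633297/164198 ≠ 0; add k_5 = -554195/164198p + 39551/164198q - 633297/164198 to the basis.

S(f_1,k_4): lcm = p^2q. S = -2/3pq^2 - 384615/164198p^2 - 672955/656792pq - 1/2q^2 - 417583/164198p - 35/24q.
  reduce S modulo (f_1, f_2, f_3, k_4, k_5):
  remainder -13503991347/181995421220q + 13503991347/90997710610 ≠ 0; add k_6 = -13503991347/181995421220q + 13503991347/90997710610 to the basis.

The other S-polynomials (S(f_1,f_2), S(f_2,k_4), S(f_3,k_4), S(f_1,k_5), S(f_2,k_5), S(f_3,k_5), S(k_4,k_5), S(f_1,k_6), S(f_2,k_6), S(f_3,k_6), S(k_4,k_6), S(k_5,k_6)) all reduce to 0 modulo the current basis, so we have a Gröbner basis.
Inter-reduce: drop elements whose leading term is divisible by another's, tail-reduce, and make monic.
Reduced Gröbner basis: {p + 1, q - 2}.
Label its elements g_1 = p + 1, g_2 = q - 2.

Reduce h = -3pq^2 - 5pq + 8p - 14 modulo G:
  leading term pq^2: subtract (-3q^2)·g_1 from -3pq^2 - 5pq + 8p - 14 → -5pq + 3q^2 + 8p - 14
  leading term pq: subtract (-5q)·g_1 from -5pq + 3q^2 + 8p - 14 → 3q^2 + 8p + 5q - 14
  leading term q^2: subtract (3q)·g_2 from 3q^2 + 8p + 5q - 14 → 8p + 11q - 14
  leading term p: subtract (8)·g_1 from 8p + 11q - 14 → 11q - 22
  leading term q: subtract (11)·g_2 from 11q - 22 → 0
  normal form = 0.
Since the normal form is 0, h ∈ I.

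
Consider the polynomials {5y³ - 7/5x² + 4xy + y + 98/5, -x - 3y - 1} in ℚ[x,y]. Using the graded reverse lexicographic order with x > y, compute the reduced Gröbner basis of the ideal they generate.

This is the nonlinear analogue of row-reducing a linear system.

f_1 = 5y³ - 7/5x² + 4xy + y + 98/5, LT = y³.
f_2 = -x - 3y - 1, LT = x.

The S-polynomials (S(f_1,f_2)) all reduce to 0 modulo the current basis, so we have a Gröbner basis.

G = {y³ - 123/25y² - 57/25y + 91/25, x + 3y + 1}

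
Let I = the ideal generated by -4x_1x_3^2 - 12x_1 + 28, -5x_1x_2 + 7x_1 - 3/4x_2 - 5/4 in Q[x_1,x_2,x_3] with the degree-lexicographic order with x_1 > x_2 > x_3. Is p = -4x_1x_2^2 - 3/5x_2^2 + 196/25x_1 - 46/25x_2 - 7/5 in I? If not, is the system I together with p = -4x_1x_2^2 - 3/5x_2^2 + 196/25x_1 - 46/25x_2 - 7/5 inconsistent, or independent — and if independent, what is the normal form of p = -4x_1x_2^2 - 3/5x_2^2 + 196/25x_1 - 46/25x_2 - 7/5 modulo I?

-4x_1x_2^2 - 3/5x_2^2 + 196/25x_1 - 46/25x_2 - 7/5 lies in I (it reduces to 0).

First compute the reduced Gröbner basis of I by Buchberger's algorithm.
f_1 = -4x_1x_3^2 - 12x_1 + 28, LT = x_1x_3^2.
f_2 = -5x_1x_2 + 7x_1 - 3/4x_2 - 5/4, LT = x_1x_2.

S(f_1,f_2): lcm = x_1x_2x_3^2. S = 7/5x_1x_3^2 - 3/20x_2x_3^2 + 3x_1x_2 - 1/4x_3^2 - 7x_2.
  leading term x_1x_3^2: subtract (-7/20)·f_1 from 7/5x_1x_3^2 - 3/20x_2x_3^2 + 3x_1x_2 - 1/4x_3^2 - 7x_2 → -3/20x_2x_3^2 + 3x_1x_2 - 1/4x_3^2 - 21/5x_1 - 7x_2 + 49/5
  leading term x_2x_3^2: no divisor's leading term divides it; move -3/20x_2x_3^2 to the remainder.
  leading term x_1x_2: subtract (-3/5)·f_2 from 3x_1x_2 - 1/4x_3^2 - 21/5x_1 - 7x_2 + 49/5 → -1/4x_3^2 - 149/20x_2 + 181/20
  leading term x_3^2: no divisor's leading term divides it; move -1/4x_3^2 to the remainder.
  leading term x_2: no divisor's leading term divides it; move -149/20x_2 to the remainder.
  leading term 1: no divisor's leading term divides it; move 181/20 to the remainder.
  remainder -3/20x_2x_3^2 - 1/4x_3^2 - 149/20x_2 + 181/20 ≠ 0; add h_3 = -3/20x_2x_3^2 - 1/4x_3^2 - 149/20x_2 + 181/20 to the basis.

The other S-polynomials (S(f_1,h_3), S(f_2,h_3)) all reduce to 0 modulo the current basis, so we have a Gröbner basis.
Inter-reduce: drop elements whose leading term is divisible by another's, tail-reduce, and make monic.
Reduced Gröbner basis: {x_1x_3^2 + 3x_1 - 7, x_2x_3^2 + 5/3x_3^2 + 149/3x_2 - 181/3, x_1x_2 - 7/5x_1 + 3/20x_2 + 1/4}.
Label its elements g_1 = x_1x_3^2 + 3x_1 - 7, g_2 = x_2x_3^2 + 5/3x_3^2 + 149/3x_2 - 181/3, g_3 = x_1x_2 - 7/5x_1 + 3/20x_2 + 1/4.

Reduce p = -4x_1x_2^2 - 3/5x_2^2 + 196/25x_1 - 46/25x_2 - 7/5 modulo G:
  leading term x_1x_2^2: subtract (-4x_2)·g_3 from -4x_1x_2^2 - 3/5x_2^2 + 196/25x_1 - 46/25x_2 - 7/5 → -28/5x_1x_2 + 196/25x_1 - 21/25x_2 - 7/5
  leading term x_1x_2: subtract (-28/5)·g_3 from -28/5x_1x_2 + 196/25x_1 - 21/25x_2 - 7/5 → 0
  normal form = 0.
Since the normal form is 0, p ∈ I.

The remainder on division by a Gröbner basis is unique — it is the normal form.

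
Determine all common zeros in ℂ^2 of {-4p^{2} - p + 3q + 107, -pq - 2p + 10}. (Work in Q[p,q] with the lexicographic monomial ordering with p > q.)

{(-5, -4), (19/8 - sqrt(457)/8, -107/6 - 5*sqrt(457)/6), (19/8 + sqrt(457)/8, -107/6 + 5*sqrt(457)/6)}

Compute a lex Gröbner basis by Buchberger's algorithm.
f_1 = -4p^{2} - p + 3q + 107, LT = p^{2}.
f_2 = -pq - 2p + 10, LT = pq.

S(f_1,f_2): lcm = p^{2}q. S = -2p^{2} + \tfrac{1}{4}pq + 10p - \tfrac{3}{4}q^{2} - \tfrac{107}{4}q.
  leading term p^{2}: subtract (\tfrac{1}{2})·f_1 from -2p^{2} + \tfrac{1}{4}pq + 10p - \tfrac{3}{4}q^{2} - \tfrac{107}{4}q → \tfrac{1}{4}pq + \tfrac{21}{2}p - \tfrac{3}{4}q^{2} - \tfrac{113}{4}q - \tfrac{107}{2}
  leading term pq: subtract (-\tfrac{1}{4})·f_2 from \tfrac{1}{4}pq + \tfrac{21}{2}p - \tfrac{3}{4}q^{2} - \tfrac{113}{4}q - \tfrac{107}{2} → 10p - \tfrac{3}{4}q^{2} - \tfrac{113}{4}q - 51
  leading term p: no divisor's leading term divides it; move 10p to the remainder.
  leading term q^{2}: no divisor's leading term divides it; move -\tfrac{3}{4}q^{2} to the remainder.
  leading term q: no divisor's leading term divides it; move -\tfrac{113}{4}q to the remainder.
  leading term 1: no divisor's leading term divides it; move -51 to the remainder.
  remainder 10p - \tfrac{3}{4}q^{2} - \tfrac{113}{4}q - 51 ≠ 0; add h_3 = 10p - \tfrac{3}{4}q^{2} - \tfrac{113}{4}q - 51 to the basis.

S(f_2,h_3): lcm = pq. S = 2p + \tfrac{3}{40}q^{3} + \tfrac{113}{40}q^{2} + \tfrac{51}{10}q - 10.
  leading term p: subtract (\tfrac{1}{5})·h_3 from 2p + \tfrac{3}{40}q^{3} + \tfrac{113}{40}q^{2} + \tfrac{51}{10}q - 10 → \tfrac{3}{40}q^{3} + \tfrac{119}{40}q^{2} + \tfrac{43}{4}q + \tfrac{1}{5}
  leading term q^{3}: no divisor's leading term divides it; move \tfrac{3}{40}q^{3} to the remainder.
  leading term q^{2}: no divisor's leading term divides it; move \tfrac{119}{40}q^{2} to the remainder.
  leading term q: no divisor's leading term divides it; move \tfrac{43}{4}q to the remainder.
  leading term 1: no divisor's leading term divides it; move \tfrac{1}{5} to the remainder.
  remainder \tfrac{3}{40}q^{3} + \tfrac{119}{40}q^{2} + \tfrac{43}{4}q + \tfrac{1}{5} ≠ 0; add h_4 = \tfrac{3}{40}q^{3} + \tfrac{119}{40}q^{2} + \tfrac{43}{4}q + \tfrac{1}{5} to the basis.

The other S-polynomials (S(f_1,h_3), S(f_1,h_4), S(f_2,h_4), S(h_3,h_4)) all reduce to 0 modulo the current basis, so we have a Gröbner basis.
Inter-reduce: drop elements whose leading term is divisible by another's, tail-reduce, and make monic.
Reduced Gröbner basis: {p - \tfrac{3}{40}q^{2} - \tfrac{113}{40}q - \tfrac{51}{10}, q^{3} + \tfrac{119}{3}q^{2} + \tfrac{430}{3}q + \tfrac{8}{3}}.

A lex Gröbner basis eliminates variables successively. Here q^{3} + \tfrac{119}{3}q^{2} + \tfrac{430}{3}q + \tfrac{8}{3} depends only on q, with roots {-4, -107/6 - 5*sqrt(457)/6, -107/6 + 5*sqrt(457)/6}; lifting each root through the earlier basis elements recovers the full solutions.
  q = -4: the earlier basis element becomes p + 5 = 0, giving p = -5 — point (-5, -4).
  q = -107/6 - 5*sqrt(457)/6: the earlier basis element becomes p - 19/8 + sqrt(457)/8 = 0, giving p = 19/8 - sqrt(457)/8 — point (19/8 - sqrt(457)/8, -107/6 - 5*sqrt(457)/6).
  q = -107/6 + 5*sqrt(457)/6: the earlier basis element becomes p - sqrt(457)/8 - 19/8 = 0, giving p = 19/8 + sqrt(457)/8 — point (19/8 + sqrt(457)/8, -107/6 + 5*sqrt(457)/6).
Check: every point annihilates each of the original generators.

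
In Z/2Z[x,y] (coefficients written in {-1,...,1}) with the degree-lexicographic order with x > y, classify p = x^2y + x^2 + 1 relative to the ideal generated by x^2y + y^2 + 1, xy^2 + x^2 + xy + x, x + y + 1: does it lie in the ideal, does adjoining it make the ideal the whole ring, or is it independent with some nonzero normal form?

First compute the reduced Gröbner basis of I by Buchberger's algorithm.
f_1 = x^2y + y^2 + 1, LT = x^2y.
f_2 = xy^2 + x^2 + xy + x, LT = xy^2.
f_3 = x + y + 1, LT = x.

S(f_1,f_2): lcm = x^2y^2. S = x^3 + x^2y + y^3 + x^2 + y.
  reduce S modulo (f_1, f_2, f_3):
  remainder y^3 + y ≠ 0; add h_4 = y^3 + y to the basis.

S(f_1,f_3): lcm = x^2y. S = xy^2 + xy + y^2 + 1.
  reduce S modulo (f_1, f_2, f_3, h_4):
  remainder y + 1 ≠ 0; add h_5 = y + 1 to the basis.

The other S-polynomials (S(f_2,f_3), S(f_1,h_4), S(f_2,h_4), S(f_3,h_4), S(f_1,h_5), S(f_2,h_5), S(f_3,h_5), S(h_4,h_5)) all reduce to 0 modulo the current basis, so we have a Gröbner basis.
Inter-reduce: drop elements whose leading term is divisible by another's, tail-reduce, and make monic.
Reduced Gröbner basis: {x, y + 1}.
Label its elements g_1 = x, g_2 = y + 1.

Reduce p = x^2y + x^2 + 1 modulo G:
  leading term x^2y: subtract (xy)·g_1 from x^2y + x^2 + 1 → x^2 + 1
  leading term x^2: subtract (x)·g_1 from x^2 + 1 → 1
  leading term 1: no divisor's leading term divides it; move 1 to the remainder.
  normal form = 1.
The normal form is nonzero, so p ∉ I. Since p minus its normal form lies in I, I + (p) = I + (r) where r = 1; decide whether this ideal is the whole ring.
Here r = 1 is a nonzero constant, hence a unit: 1 ∈ I + (p), the Gröbner basis of I + (p) is {1}, and the enlarged system has no common solution — adjoining p is inconsistent.

The remainder on division by a Gröbner basis is unique — it is the normal form.

Adjoining x^2y + x^2 + 1 makes the ideal the whole ring: the system is inconsistent.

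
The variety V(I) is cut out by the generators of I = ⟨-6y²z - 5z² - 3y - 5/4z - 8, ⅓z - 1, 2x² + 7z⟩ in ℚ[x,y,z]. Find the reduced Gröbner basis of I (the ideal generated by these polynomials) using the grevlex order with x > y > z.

G = {x² + 21/2, y² + ⅙y + 227/72, z - 3}

f_1 = -6y²z - 5z² - 3y - 5/4z - 8, LT = y²z.
f_2 = ⅓z - 1, LT = z.
f_3 = 2x² + 7z, LT = x².

S(f_1,f_2): lcm = y²z. S = 3y² + ⅚z² + ½y + 5/24z + 4/3.
  leading term y²: no divisor's leading term divides it; move 3y² to the remainder.
  leading term z²: subtract (5/2z)·f_2 from ⅚z² + ½y + 5/24z + 4/3 → ½y + 65/24z + 4/3
  leading term y: no divisor's leading term divides it; move ½y to the remainder.
  leading term z: subtract (65/8)·f_2 from 65/24z + 4/3 → 227/24
  leading term 1: no divisor's leading term divides it; move 227/24 to the remainder.
  remainder 3y² + ½y + 227/24 ≠ 0; add g_4 = 3y² + ½y + 227/24 to the basis.

The other S-polynomials (S(f_1,f_3), S(f_2,f_3), S(f_1,g_4), S(f_2,g_4), S(f_3,g_4)) all reduce to 0 modulo the current basis, so we have a Gröbner basis.
Inter-reduce: drop elements whose leading term is divisible by another's, tail-reduce, and make monic.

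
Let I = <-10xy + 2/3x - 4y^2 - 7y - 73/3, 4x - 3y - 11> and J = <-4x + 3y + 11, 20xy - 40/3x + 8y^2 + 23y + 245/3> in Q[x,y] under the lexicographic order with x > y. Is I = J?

Yes, the ideals are equal.

Equality of ideals is decidable: compute both reduced Gröbner bases (unique for the ordering) and check whether they agree.
Buchberger on the first generating set:
f_1 = -10xy + 2/3x - 4y^2 - 7y - 73/3, LT = xy.
f_2 = 4x - 3y - 11, LT = x.

S(f_1,f_2): lcm = xy. S = -1/15x + 23/20y^2 + 69/20y + 73/30.
  leading term x: subtract (-1/60)·f_2 from -1/15x + 23/20y^2 + 69/20y + 73/30 → 23/20y^2 + 17/5y + 9/4
  leading term y^2: no divisor's leading term divides it; move 23/20y^2 to the remainder.
  leading term y: no divisor's leading term divides it; move 17/5y to the remainder.
  leading term 1: no divisor's leading term divides it; move 9/4 to the remainder.
  remainder 23/20y^2 + 17/5y + 9/4 ≠ 0; add g_3 = 23/20y^2 + 17/5y + 9/4 to the basis.

The other S-polynomials (S(f_1,g_3), S(f_2,g_3)) all reduce to 0 modulo the current basis, so we have a Gröbner basis.
Inter-reduce: drop elements whose leading term is divisible by another's, tail-reduce, and make monic.
Reduced Gröbner basis: {x - 3/4y - 11/4, y^2 + 68/23y + 45/23}.

Buchberger on the second generating set:
h_1 = -4x + 3y + 11, LT = x.
h_2 = 20xy - 40/3x + 8y^2 + 23y + 245/3, LT = xy.

S(h_1,h_2): lcm = xy. S = 2/3x - 23/20y^2 - 39/10y - 49/12.
  leading term x: subtract (-1/6)·h_1 from 2/3x - 23/20y^2 - 39/10y - 49/12 → -23/20y^2 - 17/5y - 9/4
  leading term y^2: no divisor's leading term divides it; move -23/20y^2 to the remainder.
  leading term y: no divisor's leading term divides it; move -17/5y to the remainder.
  leading term 1: no divisor's leading term divides it; move -9/4 to the remainder.
  remainder -23/20y^2 - 17/5y - 9/4 ≠ 0; add k_3 = -23/20y^2 - 17/5y - 9/4 to the basis.

The other S-polynomials (S(h_1,k_3), S(h_2,k_3)) all reduce to 0 modulo the current basis, so we have a Gröbner basis.
Inter-reduce: drop elements whose leading term is divisible by another's, tail-reduce, and make monic.
Reduced Gröbner basis: {x - 3/4y - 11/4, y^2 + 68/23y + 45/23}.

The two bases agree; hence the ideals are identical.
The same test decides containment: I ⊆ J iff every generator of I reduces to 0 modulo a Gröbner basis of J.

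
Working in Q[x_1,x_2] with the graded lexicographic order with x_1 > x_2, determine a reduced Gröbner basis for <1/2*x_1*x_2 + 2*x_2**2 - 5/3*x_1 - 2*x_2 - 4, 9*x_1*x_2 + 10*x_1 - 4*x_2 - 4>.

G = {x_1**2 - 67/90*x_1 + 2/45*x_2 + 2/45, x_1*x_2 + 10/9*x_1 - 4/9*x_2 - 4/9, x_2**2 - 10/9*x_1 - 8/9*x_2 - 17/9}

f_1 = 1/2*x_1*x_2 + 2*x_2**2 - 5/3*x_1 - 2*x_2 - 4, LT = x_1*x_2.
f_2 = 9*x_1*x_2 + 10*x_1 - 4*x_2 - 4, LT = x_1*x_2.

S(f_1,f_2): lcm = x_1*x_2. S = 4*x_2**2 - 40/9*x_1 - 32/9*x_2 - 68/9.
  leading term x_2**2: no divisor's leading term divides it; move 4*x_2**2 to the remainder.
  leading term x_1: no divisor's leading term divides it; move -40/9*x_1 to the remainder.
  leading term x_2: no divisor's leading term divides it; move -32/9*x_2 to the remainder.
  leading term 1: no divisor's leading term divides it; move -68/9 to the remainder.
  remainder 4*x_2**2 - 40/9*x_1 - 32/9*x_2 - 68/9 ≠ 0; add g_3 = 4*x_2**2 - 40/9*x_1 - 32/9*x_2 - 68/9 to the basis.

S(f_1,g_3): lcm = x_1*x_2**2. S = 4*x_2**3 + 10/9*x_1**2 - 22/9*x_1*x_2 - 4*x_2**2 + 17/9*x_1 - 8*x_2.
  leading term x_2**3: subtract (x_2)·g_3 from 4*x_2**3 + 10/9*x_1**2 - 22/9*x_1*x_2 - 4*x_2**2 + 17/9*x_1 - 8*x_2 → 10/9*x_1**2 + 2*x_1*x_2 - 4/9*x_2**2 + 17/9*x_1 - 4/9*x_2
  leading term x_1**2: no divisor's leading term divides it; move 10/9*x_1**2 to the remainder.
  leading term x_1*x_2: subtract (4)·f_1 from 2*x_1*x_2 - 4/9*x_2**2 + 17/9*x_1 - 4/9*x_2 → -76/9*x_2**2 + 77/9*x_1 + 68/9*x_2 + 16
  leading term x_2**2: subtract (-19/9)·g_3 from -76/9*x_2**2 + 77/9*x_1 + 68/9*x_2 + 16 → -67/81*x_1 + 4/81*x_2 + 4/81
  leading term x_1: no divisor's leading term divides it; move -67/81*x_1 to the remainder.
  leading term x_2: no divisor's leading term divides it; move 4/81*x_2 to the remainder.
  leading term 1: no divisor's leading term divides it; move 4/81 to the remainder.
  remainder 10/9*x_1**2 - 67/81*x_1 + 4/81*x_2 + 4/81 ≠ 0; add g_4 = 10/9*x_1**2 - 67/81*x_1 + 4/81*x_2 + 4/81 to the basis.

The other S-polynomials (S(f_2,g_3), S(f_1,g_4), S(f_2,g_4), S(g_3,g_4)) all reduce to 0 modulo the current basis, so we have a Gröbner basis.
Inter-reduce: drop elements whose leading term is divisible by another's, tail-reduce, and make monic.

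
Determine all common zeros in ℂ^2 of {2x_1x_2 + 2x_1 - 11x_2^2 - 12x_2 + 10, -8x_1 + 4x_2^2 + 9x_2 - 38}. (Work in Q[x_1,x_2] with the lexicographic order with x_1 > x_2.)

Compute a lex Gröbner basis by Buchberger's algorithm.
f_1 = 2x_1x_2 + 2x_1 - 11x_2^2 - 12x_2 + 10, LT = x_1x_2.
f_2 = -8x_1 + 4x_2^2 + 9x_2 - 38, LT = x_1.

S(f_1,f_2): lcm = x_1x_2. S = x_1 + 1/2x_2^3 - 35/8x_2^2 - 43/4x_2 + 5.
  reduce S modulo (f_1, f_2):
  remainder 1/2x_2^3 - 31/8x_2^2 - 77/8x_2 + 1/4 ≠ 0; add h_3 = 1/2x_2^3 - 31/8x_2^2 - 77/8x_2 + 1/4 to the basis.

The other S-polynomials (S(f_1,h_3), S(f_2,h_3)) all reduce to 0 modulo the current basis, so we have a Gröbner basis.
Inter-reduce: drop elements whose leading term is divisible by another's, tail-reduce, and make monic.
Reduced Gröbner basis: {x_1 - 1/2x_2^2 - 9/8x_2 + 19/4, x_2^3 - 31/4x_2^2 - 77/4x_2 + 1/2}.

The lex basis is triangular: the last element involves only x_2. Solving x_2^3 - 31/4x_2^2 - 77/4x_2 + 1/2 = 0 gives x_2 ∈ {-2, 39/8 - sqrt(1505)/8, sqrt(1505)/8 + 39/8}; substituting each value into the earlier elements determines the remaining variables.
  x_2 = -2: the earlier basis element becomes x_1 + 5 = 0, giving x_1 = -5 — point (-5, -2).
  x_2 = 39/8 - sqrt(1505)/8: the earlier basis element becomes x_1 - 195/8 + 3*sqrt(1505)/4 = 0, giving x_1 = 195/8 - 3*sqrt(1505)/4 — point (195/8 - 3*sqrt(1505)/4, 39/8 - sqrt(1505)/8).
  x_2 = sqrt(1505)/8 + 39/8: the earlier basis element becomes x_1 - 3*sqrt(1505)/4 - 195/8 = 0, giving x_1 = 195/8 + 3*sqrt(1505)/4 — point (195/8 + 3*sqrt(1505)/4, sqrt(1505)/8 + 39/8).

{(-5, -2), (195/8 - 3*sqrt(1505)/4, 39/8 - sqrt(1505)/8), (195/8 + 3*sqrt(1505)/4, sqrt(1505)/8 + 39/8)}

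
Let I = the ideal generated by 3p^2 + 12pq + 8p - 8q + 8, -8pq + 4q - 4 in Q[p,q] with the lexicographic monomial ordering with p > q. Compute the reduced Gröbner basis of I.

f_1 = 3p^2 + 12pq + 8p - 8q + 8, LT = p^2.
f_2 = -8pq + 4q - 4, LT = pq.

S(f_1,f_2): lcm = p^2q. S = 4pq^2 + 19/6pq - 1/2p - 8/3q^2 + 8/3q.
  leading term pq^2: subtract (-1/2q)·f_2 from 4pq^2 + 19/6pq - 1/2p - 8/3q^2 + 8/3q → 19/6pq - 1/2p - 2/3q^2 + 2/3q
  leading term pq: subtract (-19/48)·f_2 from 19/6pq - 1/2p - 2/3q^2 + 2/3q → -1/2p - 2/3q^2 + 9/4q - 19/12
  leading term p: no divisor's leading term divides it; move -1/2p to the remainder.
  leading term q^2: no divisor's leading term divides it; move -2/3q^2 to the remainder.
  leading term q: no divisor's leading term divides it; move 9/4q to the remainder.
  leading term 1: no divisor's leading term divides it; move -19/12 to the remainder.
  remainder -1/2p - 2/3q^2 + 9/4q - 19/12 ≠ 0; add g_3 = -1/2p - 2/3q^2 + 9/4q - 19/12 to the basis.

S(f_1,g_3): lcm = p^2. S = -4/3pq^2 + 17/2pq - 1/2p - 8/3q + 8/3.
  leading term pq^2: subtract (1/6q)·f_2 from -4/3pq^2 + 17/2pq - 1/2p - 8/3q + 8/3 → 17/2pq - 1/2p - 2/3q^2 - 2q + 8/3
  leading term pq: subtract (-17/16)·f_2 from 17/2pq - 1/2p - 2/3q^2 - 2q + 8/3 → -1/2p - 2/3q^2 + 9/4q - 19/12
  leading term p: subtract (1)·g_3 from -1/2p - 2/3q^2 + 9/4q - 19/12 → 0
  remainder 0.

S(f_2,g_3): lcm = pq. S = -4/3q^3 + 9/2q^2 - 11/3q + 1/2.
  leading term q^3: no divisor's leading term divides it; move -4/3q^3 to the remainder.
  leading term q^2: no divisor's leading term divides it; move 9/2q^2 to the remainder.
  leading term q: no divisor's leading term divides it; move -11/3q to the remainder.
  leading term 1: no divisor's leading term divides it; move 1/2 to the remainder.
  remainder -4/3q^3 + 9/2q^2 - 11/3q + 1/2 ≠ 0; add g_4 = -4/3q^3 + 9/2q^2 - 11/3q + 1/2 to the basis.

S(f_1,g_4): leading monomials are coprime, so the S-polynomial reduces to 0 (Buchberger's first criterion).
S(f_2,g_4): lcm = pq^3. S = 27/8pq^2 - 11/4pq + 3/8p - 1/2q^3 + 1/2q^2.
  leading term pq^2: subtract (-27/64q)·f_2 from 27/8pq^2 - 11/4pq + 3/8p - 1/2q^3 + 1/2q^2 → -11/4pq + 3/8p - 1/2q^3 + 35/16q^2 - 27/16q
  leading term pq: subtract (11/32)·f_2 from -11/4pq + 3/8p - 1/2q^3 + 35/16q^2 - 27/16q → 3/8p - 1/2q^3 + 35/16q^2 - 49/16q + 11/8
  leading term p: subtract (-3/4)·g_3 from 3/8p - 1/2q^3 + 35/16q^2 - 49/16q + 11/8 → -1/2q^3 + 27/16q^2 - 11/8q + 3/16
  leading term q^3: subtract (3/8)·g_4 from -1/2q^3 + 27/16q^2 - 11/8q + 3/16 → 0
  remainder 0.

S(g_3,g_4): leading monomials are coprime, so the S-polynomial reduces to 0 (Buchberger's first criterion).
Every S-polynomial of the final basis reduces to 0, so we have a Gröbner basis.
Inter-reduce: drop elements whose leading term is divisible by another's, tail-reduce, and make monic.

G = {p + 4/3q^2 - 9/2q + 19/6, q^3 - 27/8q^2 + 11/4q - 3/8}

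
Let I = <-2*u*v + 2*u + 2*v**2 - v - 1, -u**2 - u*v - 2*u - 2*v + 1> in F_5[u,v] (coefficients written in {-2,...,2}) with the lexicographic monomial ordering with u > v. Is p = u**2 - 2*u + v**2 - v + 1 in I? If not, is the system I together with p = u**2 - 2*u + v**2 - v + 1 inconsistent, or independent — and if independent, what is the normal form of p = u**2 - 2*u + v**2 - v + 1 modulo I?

u**2 - 2*u + v**2 - v + 1 lies in I (it reduces to 0).

First compute the reduced Gröbner basis of I by Buchberger's algorithm.
f_1 = -2*u*v + 2*u + 2*v**2 - v - 1, LT = u*v.
f_2 = -u**2 - u*v - 2*u - 2*v + 1, LT = u**2.

S(f_1,f_2): lcm = u**2*v. S = -u**2 - 2*u*v**2 + u*v - 2*u - 2*v**2 + v.
  leading term u**2: subtract (1)·f_2 from -u**2 - 2*u*v**2 + u*v - 2*u - 2*v**2 + v → -2*u*v**2 + 2*u*v - 2*v**2 - 2*v - 1
  leading term u*v**2: subtract (v)·f_1 from -2*u*v**2 + 2*u*v - 2*v**2 - 2*v - 1 → -2*v**3 - v**2 - v - 1
  leading term v**3: no divisor's leading term divides it; move -2*v**3 to the remainder.
  leading term v**2: no divisor's leading term divides it; move -v**2 to the remainder.
  leading term v: no divisor's leading term divides it; move -v to the remainder.
  leading term 1: no divisor's leading term divides it; move -1 to the remainder.
  remainder -2*v**3 - v**2 - v - 1 ≠ 0; add h_3 = -2*v**3 - v**2 - v - 1 to the basis.

The other S-polynomials (S(f_1,h_3), S(f_2,h_3)) all reduce to 0 modulo the current basis, so we have a Gröbner basis.
Inter-reduce: drop elements whose leading term is divisible by another's, tail-reduce, and make monic.
Reduced Gröbner basis: {u**2 - 2*u + v**2 - v + 1, u*v - u - v**2 - 2*v - 2, v**3 - 2*v**2 - 2*v - 2}.
Label its elements g_1 = u**2 - 2*u + v**2 - v + 1, g_2 = u*v - u - v**2 - 2*v - 2, g_3 = v**3 - 2*v**2 - 2*v - 2.

Reduce p = u**2 - 2*u + v**2 - v + 1 modulo G:
  leading term u**2: subtract (1)·g_1 from u**2 - 2*u + v**2 - v + 1 → 0
  normal form = 0.
Since the normal form is 0, p ∈ I.

The remainder on division by a Gröbner basis is unique — it is the normal form.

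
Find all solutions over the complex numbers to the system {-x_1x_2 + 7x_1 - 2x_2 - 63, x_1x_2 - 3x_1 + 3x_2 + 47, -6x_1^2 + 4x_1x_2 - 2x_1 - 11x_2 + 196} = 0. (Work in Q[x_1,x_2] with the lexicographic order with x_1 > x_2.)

Compute a lex Gröbner basis by Buchberger's algorithm.
f_1 = -x_1x_2 + 7x_1 - 2x_2 - 63, LT = x_1x_2.
f_2 = x_1x_2 - 3x_1 + 3x_2 + 47, LT = x_1x_2.
f_3 = -6x_1^2 + 4x_1x_2 - 2x_1 - 11x_2 + 196, LT = x_1^2.

S(f_1,f_2): lcm = x_1x_2. S = -4x_1 - x_2 + 16.
  leading term x_1: no divisor's leading term divides it; move -4x_1 to the remainder.
  leading term x_2: no divisor's leading term divides it; move -x_2 to the remainder.
  leading term 1: no divisor's leading term divides it; move 16 to the remainder.
  remainder -4x_1 - x_2 + 16 ≠ 0; add h_4 = -4x_1 - x_2 + 16 to the basis.

S(f_1,f_3): lcm = x_1^2x_2. S = -7x_1^2 + 2/3x_1x_2^2 + 5/3x_1x_2 + 63x_1 - 11/6x_2^2 + 98/3x_2.
  leading term x_1^2: subtract (7/6)·f_3 from -7x_1^2 + 2/3x_1x_2^2 + 5/3x_1x_2 + 63x_1 - 11/6x_2^2 + 98/3x_2 → 2/3x_1x_2^2 - 3x_1x_2 + 196/3x_1 - 11/6x_2^2 + 91/2x_2 - 686/3
  leading term x_1x_2^2: subtract (-2/3x_2)·f_1 from 2/3x_1x_2^2 - 3x_1x_2 + 196/3x_1 - 11/6x_2^2 + 91/2x_2 - 686/3 → 5/3x_1x_2 + 196/3x_1 - 19/6x_2^2 + 7/2x_2 - 686/3
  leading term x_1x_2: subtract (-5/3)·f_1 from 5/3x_1x_2 + 196/3x_1 - 19/6x_2^2 + 7/2x_2 - 686/3 → 77x_1 - 19/6x_2^2 + 1/6x_2 - 1001/3
  leading term x_1: subtract (-77/4)·h_4 from 77x_1 - 19/6x_2^2 + 1/6x_2 - 1001/3 → -19/6x_2^2 - 229/12x_2 - 77/3
  leading term x_2^2: no divisor's leading term divides it; move -19/6x_2^2 to the remainder.
  leading term x_2: no divisor's leading term divides it; move -229/12x_2 to the remainder.
  leading term 1: no divisor's leading term divides it; move -77/3 to the remainder.
  remainder -19/6x_2^2 - 229/12x_2 - 77/3 ≠ 0; add h_5 = -19/6x_2^2 - 229/12x_2 - 77/3 to the basis.

S(f_2,f_3): lcm = x_1^2x_2. S = -3x_1^2 + 2/3x_1x_2^2 + 8/3x_1x_2 + 47x_1 - 11/6x_2^2 + 98/3x_2.
  leading term x_1^2: subtract (1/2)·f_3 from -3x_1^2 + 2/3x_1x_2^2 + 8/3x_1x_2 + 47x_1 - 11/6x_2^2 + 98/3x_2 → 2/3x_1x_2^2 + 2/3x_1x_2 + 48x_1 - 11/6x_2^2 + 229/6x_2 - 98
  leading term x_1x_2^2: subtract (-2/3x_2)·f_1 from 2/3x_1x_2^2 + 2/3x_1x_2 + 48x_1 - 11/6x_2^2 + 229/6x_2 - 98 → 16/3x_1x_2 + 48x_1 - 19/6x_2^2 - 23/6x_2 - 98
  leading term x_1x_2: subtract (-16/3)·f_1 from 16/3x_1x_2 + 48x_1 - 19/6x_2^2 - 23/6x_2 - 98 → 256/3x_1 - 19/6x_2^2 - 29/2x_2 - 434
  leading term x_1: subtract (-64/3)·h_4 from 256/3x_1 - 19/6x_2^2 - 29/2x_2 - 434 → -19/6x_2^2 - 215/6x_2 - 278/3
  leading term x_2^2: subtract (1)·h_5 from -19/6x_2^2 - 215/6x_2 - 278/3 → -67/4x_2 - 67
  leading term x_2: no divisor's leading term divides it; move -67/4x_2 to the remainder.
  leading term 1: no divisor's leading term divides it; move -67 to the remainder.
  remainder -67/4x_2 - 67 ≠ 0; add h_6 = -67/4x_2 - 67 to the basis.

The other S-polynomials (S(f_1,h_4), S(f_2,h_4), S(f_3,h_4), S(f_1,h_5), S(f_2,h_5), S(f_3,h_5), S(h_4,h_5), S(f_1,h_6), S(f_2,h_6), S(f_3,h_6), S(h_4,h_6), S(h_5,h_6)) all reduce to 0 modulo the current basis, so we have a Gröbner basis.
Inter-reduce: drop elements whose leading term is divisible by another's, tail-reduce, and make monic.
Reduced Gröbner basis: {x_1 - 5, x_2 + 4}.

A lex Gröbner basis eliminates variables successively. Here x_2 + 4 depends only on x_2, with roots {-4}; lifting each root through the earlier basis elements recovers the full solutions.
  x_2 = -4: the earlier basis element becomes x_1 - 5 = 0, giving x_1 = 5 — point (5, -4).
Each listed point satisfies every original equation (direct substitution).

{(5, -4)}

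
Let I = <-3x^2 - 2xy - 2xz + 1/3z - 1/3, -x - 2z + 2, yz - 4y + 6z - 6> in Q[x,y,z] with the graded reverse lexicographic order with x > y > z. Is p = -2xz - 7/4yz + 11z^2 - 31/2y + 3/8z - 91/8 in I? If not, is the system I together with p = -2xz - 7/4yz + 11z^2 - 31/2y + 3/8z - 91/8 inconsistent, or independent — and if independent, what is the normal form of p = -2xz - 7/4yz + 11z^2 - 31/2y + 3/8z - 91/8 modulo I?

-2xz - 7/4yz + 11z^2 - 31/2y + 3/8z - 91/8 lies in I (it reduces to 0).

First compute the reduced Gröbner basis of I by Buchberger's algorithm.
f_1 = -3x^2 - 2xy - 2xz + 1/3z - 1/3, LT = x^2.
f_2 = -x - 2z + 2, LT = x.
f_3 = yz - 4y + 6z - 6, LT = yz.

S(f_1,f_2): lcm = x^2. S = 2/3xy - 4/3xz + 2x - 1/9z + 1/9.
  leading term xy: subtract (-2/3y)·f_2 from 2/3xy - 4/3xz + 2x - 1/9z + 1/9 → -4/3xz - 4/3yz + 2x + 4/3y - 1/9z + 1/9
  leading term xz: subtract (4/3z)·f_2 from -4/3xz - 4/3yz + 2x + 4/3y - 1/9z + 1/9 → -4/3yz + 8/3z^2 + 2x + 4/3y - 25/9z + 1/9
  leading term yz: subtract (-4/3)·f_3 from -4/3yz + 8/3z^2 + 2x + 4/3y - 25/9z + 1/9 → 8/3z^2 + 2x - 4y + 47/9z - 71/9
  leading term z^2: no divisor's leading term divides it; move 8/3z^2 to the remainder.
  leading term x: subtract (-2)·f_2 from 2x - 4y + 47/9z - 71/9 → -4y + 11/9z - 35/9
  leading term y: no divisor's leading term divides it; move -4y to the remainder.
  leading term z: no divisor's leading term divides it; move 11/9z to the remainder.
  leading term 1: no divisor's leading term divides it; move -35/9 to the remainder.
  remainder 8/3z^2 - 4y + 11/9z - 35/9 ≠ 0; add h_4 = 8/3z^2 - 4y + 11/9z - 35/9 to the basis.

S(f_3,h_4): lcm = yz^2. S = 3/2y^2 - 107/24yz + 6z^2 + 35/24y - 6z.
  leading term y^2: no divisor's leading term divides it; move 3/2y^2 to the remainder.
  leading term yz: subtract (-107/24)·f_3 from -107/24yz + 6z^2 + 35/24y - 6z → 6z^2 - 131/8y + 83/4z - 107/4
  leading term z^2: subtract (9/4)·h_4 from 6z^2 - 131/8y + 83/4z - 107/4 → -59/8y + 18z - 18
  leading term y: no divisor's leading term divides it; move -59/8y to the remainder.
  leading term z: no divisor's leading term divides it; move 18z to the remainder.
  leading term 1: no divisor's leading term divides it; move -18 to the remainder.
  remainder 3/2y^2 - 59/8y + 18z - 18 ≠ 0; add h_5 = 3/2y^2 - 59/8y + 18z - 18 to the basis.

The other S-polynomials (S(f_1,f_3), S(f_2,f_3), S(f_1,h_4), S(f_2,h_4), S(f_1,h_5), S(f_2,h_5), S(f_3,h_5), S(h_4,h_5)) all reduce to 0 modulo the current basis, so we have a Gröbner basis.
Inter-reduce: drop elements whose leading term is divisible by another's, tail-reduce, and make monic.
Reduced Gröbner basis: {y^2 - 59/12y + 12z - 12, yz - 4y + 6z - 6, z^2 - 3/2y + 11/24z - 35/24, x + 2z - 2}.
Label its elements g_1 = y^2 - 59/12y + 12z - 12, g_2 = yz - 4y + 6z - 6, g_3 = z^2 - 3/2y + 11/24z - 35/24, g_4 = x + 2z - 2.

Reduce p = -2xz - 7/4yz + 11z^2 - 31/2y + 3/8z - 91/8 modulo G:
  leading term xz: subtract (-2z)·g_4 from -2xz - 7/4yz + 11z^2 - 31/2y + 3/8z - 91/8 → -7/4yz + 15z^2 - 31/2y - 29/8z - 91/8
  leading term yz: subtract (-7/4)·g_2 from -7/4yz + 15z^2 - 31/2y - 29/8z - 91/8 → 15z^2 - 45/2y + 55/8z - 175/8
  leading term z^2: subtract (15)·g_3 from 15z^2 - 45/2y + 55/8z - 175/8 → 0
  normal form = 0.
Since the normal form is 0, p ∈ I.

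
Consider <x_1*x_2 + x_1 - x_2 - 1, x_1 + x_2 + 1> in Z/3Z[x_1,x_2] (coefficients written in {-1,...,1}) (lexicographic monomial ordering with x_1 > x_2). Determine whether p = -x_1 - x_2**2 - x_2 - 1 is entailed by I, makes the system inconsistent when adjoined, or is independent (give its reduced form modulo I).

Adjoining -x_1 - x_2**2 - x_2 - 1 makes the ideal the whole ring: the system is inconsistent.

First compute the reduced Gröbner basis of I by Buchberger's algorithm.
f_1 = x_1*x_2 + x_1 - x_2 - 1, LT = x_1*x_2.
f_2 = x_1 + x_2 + 1, LT = x_1.

S(f_1,f_2): lcm = x_1*x_2. S = x_1 - x_2**2 + x_2 - 1.
  leading term x_1: subtract (1)·f_2 from x_1 - x_2**2 + x_2 - 1 → -x_2**2 + 1
  leading term x_2**2: no divisor's leading term divides it; move -x_2**2 to the remainder.
  leading term 1: no divisor's leading term divides it; move 1 to the remainder.
  remainder -x_2**2 + 1 ≠ 0; add h_3 = -x_2**2 + 1 to the basis.

The other S-polynomials (S(f_1,h_3), S(f_2,h_3)) all reduce to 0 modulo the current basis, so we have a Gröbner basis.
Inter-reduce: drop elements whose leading term is divisible by another's, tail-reduce, and make monic.
Reduced Gröbner basis: {x_1 + x_2 + 1, x_2**2 - 1}.
Label its elements g_1 = x_1 + x_2 + 1, g_2 = x_2**2 - 1.

Reduce p = -x_1 - x_2**2 - x_2 - 1 modulo G:
  leading term x_1: subtract (-1)·g_1 from -x_1 - x_2**2 - x_2 - 1 → -x_2**2
  leading term x_2**2: subtract (-1)·g_2 from -x_2**2 → -1
  leading term 1: no divisor's leading term divides it; move -1 to the remainder.
  normal form = -1.
The normal form is nonzero, so p ∉ I. Since p minus its normal form lies in I, I + (p) = I + (r) where r = -1; decide whether this ideal is the whole ring.
Here r = -1 is a nonzero constant, hence a unit: 1 ∈ I + (p), the Gröbner basis of I + (p) is {1}, and the enlarged system has no common solution — adjoining p is inconsistent.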